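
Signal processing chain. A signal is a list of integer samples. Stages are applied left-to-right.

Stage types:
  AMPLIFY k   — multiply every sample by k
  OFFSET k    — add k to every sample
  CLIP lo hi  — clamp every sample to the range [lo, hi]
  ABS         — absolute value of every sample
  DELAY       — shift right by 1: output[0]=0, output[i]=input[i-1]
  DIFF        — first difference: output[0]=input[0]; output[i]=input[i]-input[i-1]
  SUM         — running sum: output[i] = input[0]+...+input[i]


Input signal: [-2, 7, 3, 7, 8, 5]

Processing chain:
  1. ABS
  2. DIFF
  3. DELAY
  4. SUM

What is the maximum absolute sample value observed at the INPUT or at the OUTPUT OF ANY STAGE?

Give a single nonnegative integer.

Answer: 8

Derivation:
Input: [-2, 7, 3, 7, 8, 5] (max |s|=8)
Stage 1 (ABS): |-2|=2, |7|=7, |3|=3, |7|=7, |8|=8, |5|=5 -> [2, 7, 3, 7, 8, 5] (max |s|=8)
Stage 2 (DIFF): s[0]=2, 7-2=5, 3-7=-4, 7-3=4, 8-7=1, 5-8=-3 -> [2, 5, -4, 4, 1, -3] (max |s|=5)
Stage 3 (DELAY): [0, 2, 5, -4, 4, 1] = [0, 2, 5, -4, 4, 1] -> [0, 2, 5, -4, 4, 1] (max |s|=5)
Stage 4 (SUM): sum[0..0]=0, sum[0..1]=2, sum[0..2]=7, sum[0..3]=3, sum[0..4]=7, sum[0..5]=8 -> [0, 2, 7, 3, 7, 8] (max |s|=8)
Overall max amplitude: 8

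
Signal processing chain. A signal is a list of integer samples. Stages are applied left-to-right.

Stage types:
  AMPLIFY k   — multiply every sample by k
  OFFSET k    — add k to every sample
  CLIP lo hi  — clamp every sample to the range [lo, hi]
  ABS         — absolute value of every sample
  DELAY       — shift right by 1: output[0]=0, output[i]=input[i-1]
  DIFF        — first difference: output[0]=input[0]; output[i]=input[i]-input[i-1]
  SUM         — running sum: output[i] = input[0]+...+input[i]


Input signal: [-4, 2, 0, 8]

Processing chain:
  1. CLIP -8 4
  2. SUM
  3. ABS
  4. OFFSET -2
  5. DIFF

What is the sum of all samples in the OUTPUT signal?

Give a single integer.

Input: [-4, 2, 0, 8]
Stage 1 (CLIP -8 4): clip(-4,-8,4)=-4, clip(2,-8,4)=2, clip(0,-8,4)=0, clip(8,-8,4)=4 -> [-4, 2, 0, 4]
Stage 2 (SUM): sum[0..0]=-4, sum[0..1]=-2, sum[0..2]=-2, sum[0..3]=2 -> [-4, -2, -2, 2]
Stage 3 (ABS): |-4|=4, |-2|=2, |-2|=2, |2|=2 -> [4, 2, 2, 2]
Stage 4 (OFFSET -2): 4+-2=2, 2+-2=0, 2+-2=0, 2+-2=0 -> [2, 0, 0, 0]
Stage 5 (DIFF): s[0]=2, 0-2=-2, 0-0=0, 0-0=0 -> [2, -2, 0, 0]
Output sum: 0

Answer: 0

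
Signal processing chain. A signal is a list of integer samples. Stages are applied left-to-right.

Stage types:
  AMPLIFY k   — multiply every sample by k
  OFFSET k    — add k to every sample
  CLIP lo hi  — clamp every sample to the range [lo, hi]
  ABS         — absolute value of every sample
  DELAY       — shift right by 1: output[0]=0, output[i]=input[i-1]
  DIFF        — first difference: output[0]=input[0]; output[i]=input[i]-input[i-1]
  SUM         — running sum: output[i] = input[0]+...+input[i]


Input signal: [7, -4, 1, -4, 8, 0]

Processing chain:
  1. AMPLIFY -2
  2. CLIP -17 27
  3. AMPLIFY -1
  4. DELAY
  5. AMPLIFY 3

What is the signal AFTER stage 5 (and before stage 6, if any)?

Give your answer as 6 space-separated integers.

Input: [7, -4, 1, -4, 8, 0]
Stage 1 (AMPLIFY -2): 7*-2=-14, -4*-2=8, 1*-2=-2, -4*-2=8, 8*-2=-16, 0*-2=0 -> [-14, 8, -2, 8, -16, 0]
Stage 2 (CLIP -17 27): clip(-14,-17,27)=-14, clip(8,-17,27)=8, clip(-2,-17,27)=-2, clip(8,-17,27)=8, clip(-16,-17,27)=-16, clip(0,-17,27)=0 -> [-14, 8, -2, 8, -16, 0]
Stage 3 (AMPLIFY -1): -14*-1=14, 8*-1=-8, -2*-1=2, 8*-1=-8, -16*-1=16, 0*-1=0 -> [14, -8, 2, -8, 16, 0]
Stage 4 (DELAY): [0, 14, -8, 2, -8, 16] = [0, 14, -8, 2, -8, 16] -> [0, 14, -8, 2, -8, 16]
Stage 5 (AMPLIFY 3): 0*3=0, 14*3=42, -8*3=-24, 2*3=6, -8*3=-24, 16*3=48 -> [0, 42, -24, 6, -24, 48]

Answer: 0 42 -24 6 -24 48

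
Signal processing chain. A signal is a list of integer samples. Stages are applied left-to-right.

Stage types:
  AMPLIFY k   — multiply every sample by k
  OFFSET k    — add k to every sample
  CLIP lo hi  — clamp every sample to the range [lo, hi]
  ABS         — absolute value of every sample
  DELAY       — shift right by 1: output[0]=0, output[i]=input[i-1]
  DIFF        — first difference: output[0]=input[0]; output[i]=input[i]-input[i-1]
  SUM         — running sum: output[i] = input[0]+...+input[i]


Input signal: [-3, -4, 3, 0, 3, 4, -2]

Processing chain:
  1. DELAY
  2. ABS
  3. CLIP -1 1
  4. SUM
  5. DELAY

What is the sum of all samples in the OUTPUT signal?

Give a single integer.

Answer: 13

Derivation:
Input: [-3, -4, 3, 0, 3, 4, -2]
Stage 1 (DELAY): [0, -3, -4, 3, 0, 3, 4] = [0, -3, -4, 3, 0, 3, 4] -> [0, -3, -4, 3, 0, 3, 4]
Stage 2 (ABS): |0|=0, |-3|=3, |-4|=4, |3|=3, |0|=0, |3|=3, |4|=4 -> [0, 3, 4, 3, 0, 3, 4]
Stage 3 (CLIP -1 1): clip(0,-1,1)=0, clip(3,-1,1)=1, clip(4,-1,1)=1, clip(3,-1,1)=1, clip(0,-1,1)=0, clip(3,-1,1)=1, clip(4,-1,1)=1 -> [0, 1, 1, 1, 0, 1, 1]
Stage 4 (SUM): sum[0..0]=0, sum[0..1]=1, sum[0..2]=2, sum[0..3]=3, sum[0..4]=3, sum[0..5]=4, sum[0..6]=5 -> [0, 1, 2, 3, 3, 4, 5]
Stage 5 (DELAY): [0, 0, 1, 2, 3, 3, 4] = [0, 0, 1, 2, 3, 3, 4] -> [0, 0, 1, 2, 3, 3, 4]
Output sum: 13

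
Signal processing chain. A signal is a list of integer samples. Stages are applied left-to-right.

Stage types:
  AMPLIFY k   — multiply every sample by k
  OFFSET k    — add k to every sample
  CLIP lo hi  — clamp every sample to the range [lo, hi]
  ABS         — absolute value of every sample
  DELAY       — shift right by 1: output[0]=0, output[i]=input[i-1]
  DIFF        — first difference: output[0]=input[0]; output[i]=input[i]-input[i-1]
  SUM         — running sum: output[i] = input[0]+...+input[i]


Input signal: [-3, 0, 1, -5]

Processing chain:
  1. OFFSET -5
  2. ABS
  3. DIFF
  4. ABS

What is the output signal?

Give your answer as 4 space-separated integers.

Input: [-3, 0, 1, -5]
Stage 1 (OFFSET -5): -3+-5=-8, 0+-5=-5, 1+-5=-4, -5+-5=-10 -> [-8, -5, -4, -10]
Stage 2 (ABS): |-8|=8, |-5|=5, |-4|=4, |-10|=10 -> [8, 5, 4, 10]
Stage 3 (DIFF): s[0]=8, 5-8=-3, 4-5=-1, 10-4=6 -> [8, -3, -1, 6]
Stage 4 (ABS): |8|=8, |-3|=3, |-1|=1, |6|=6 -> [8, 3, 1, 6]

Answer: 8 3 1 6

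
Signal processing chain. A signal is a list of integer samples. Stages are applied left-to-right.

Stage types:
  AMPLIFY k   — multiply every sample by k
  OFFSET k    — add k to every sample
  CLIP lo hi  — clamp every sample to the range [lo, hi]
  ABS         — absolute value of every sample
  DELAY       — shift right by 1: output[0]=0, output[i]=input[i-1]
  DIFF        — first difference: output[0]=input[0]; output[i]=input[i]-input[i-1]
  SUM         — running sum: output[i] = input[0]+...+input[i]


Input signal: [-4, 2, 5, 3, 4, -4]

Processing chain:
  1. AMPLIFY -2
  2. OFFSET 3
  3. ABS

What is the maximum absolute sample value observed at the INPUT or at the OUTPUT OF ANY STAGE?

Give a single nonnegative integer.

Input: [-4, 2, 5, 3, 4, -4] (max |s|=5)
Stage 1 (AMPLIFY -2): -4*-2=8, 2*-2=-4, 5*-2=-10, 3*-2=-6, 4*-2=-8, -4*-2=8 -> [8, -4, -10, -6, -8, 8] (max |s|=10)
Stage 2 (OFFSET 3): 8+3=11, -4+3=-1, -10+3=-7, -6+3=-3, -8+3=-5, 8+3=11 -> [11, -1, -7, -3, -5, 11] (max |s|=11)
Stage 3 (ABS): |11|=11, |-1|=1, |-7|=7, |-3|=3, |-5|=5, |11|=11 -> [11, 1, 7, 3, 5, 11] (max |s|=11)
Overall max amplitude: 11

Answer: 11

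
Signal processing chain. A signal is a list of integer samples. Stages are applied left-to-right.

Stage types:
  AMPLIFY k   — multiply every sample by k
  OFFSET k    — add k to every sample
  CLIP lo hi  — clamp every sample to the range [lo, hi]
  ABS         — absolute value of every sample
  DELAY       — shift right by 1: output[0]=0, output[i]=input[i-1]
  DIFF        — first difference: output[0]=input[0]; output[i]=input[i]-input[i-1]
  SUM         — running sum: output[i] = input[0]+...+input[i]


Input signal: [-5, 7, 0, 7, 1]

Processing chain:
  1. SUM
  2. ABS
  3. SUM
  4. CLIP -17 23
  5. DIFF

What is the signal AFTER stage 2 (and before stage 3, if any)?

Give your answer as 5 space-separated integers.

Input: [-5, 7, 0, 7, 1]
Stage 1 (SUM): sum[0..0]=-5, sum[0..1]=2, sum[0..2]=2, sum[0..3]=9, sum[0..4]=10 -> [-5, 2, 2, 9, 10]
Stage 2 (ABS): |-5|=5, |2|=2, |2|=2, |9|=9, |10|=10 -> [5, 2, 2, 9, 10]

Answer: 5 2 2 9 10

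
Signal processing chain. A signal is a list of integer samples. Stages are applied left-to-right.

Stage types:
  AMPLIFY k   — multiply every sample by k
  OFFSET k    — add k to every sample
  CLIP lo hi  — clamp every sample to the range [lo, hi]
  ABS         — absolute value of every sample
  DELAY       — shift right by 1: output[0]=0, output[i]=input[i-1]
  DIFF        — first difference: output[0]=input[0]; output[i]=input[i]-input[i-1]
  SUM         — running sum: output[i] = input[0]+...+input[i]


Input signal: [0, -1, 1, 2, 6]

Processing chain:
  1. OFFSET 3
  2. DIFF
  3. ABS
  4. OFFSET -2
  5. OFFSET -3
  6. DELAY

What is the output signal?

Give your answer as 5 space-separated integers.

Input: [0, -1, 1, 2, 6]
Stage 1 (OFFSET 3): 0+3=3, -1+3=2, 1+3=4, 2+3=5, 6+3=9 -> [3, 2, 4, 5, 9]
Stage 2 (DIFF): s[0]=3, 2-3=-1, 4-2=2, 5-4=1, 9-5=4 -> [3, -1, 2, 1, 4]
Stage 3 (ABS): |3|=3, |-1|=1, |2|=2, |1|=1, |4|=4 -> [3, 1, 2, 1, 4]
Stage 4 (OFFSET -2): 3+-2=1, 1+-2=-1, 2+-2=0, 1+-2=-1, 4+-2=2 -> [1, -1, 0, -1, 2]
Stage 5 (OFFSET -3): 1+-3=-2, -1+-3=-4, 0+-3=-3, -1+-3=-4, 2+-3=-1 -> [-2, -4, -3, -4, -1]
Stage 6 (DELAY): [0, -2, -4, -3, -4] = [0, -2, -4, -3, -4] -> [0, -2, -4, -3, -4]

Answer: 0 -2 -4 -3 -4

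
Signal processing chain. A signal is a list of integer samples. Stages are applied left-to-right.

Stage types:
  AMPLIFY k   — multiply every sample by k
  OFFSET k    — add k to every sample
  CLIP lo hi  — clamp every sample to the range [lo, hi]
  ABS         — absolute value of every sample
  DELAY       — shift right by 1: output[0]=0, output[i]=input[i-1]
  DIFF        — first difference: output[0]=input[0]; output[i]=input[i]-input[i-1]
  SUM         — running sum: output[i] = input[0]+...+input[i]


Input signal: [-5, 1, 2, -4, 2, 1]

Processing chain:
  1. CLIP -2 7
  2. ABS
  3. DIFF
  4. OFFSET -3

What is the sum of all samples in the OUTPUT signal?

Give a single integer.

Input: [-5, 1, 2, -4, 2, 1]
Stage 1 (CLIP -2 7): clip(-5,-2,7)=-2, clip(1,-2,7)=1, clip(2,-2,7)=2, clip(-4,-2,7)=-2, clip(2,-2,7)=2, clip(1,-2,7)=1 -> [-2, 1, 2, -2, 2, 1]
Stage 2 (ABS): |-2|=2, |1|=1, |2|=2, |-2|=2, |2|=2, |1|=1 -> [2, 1, 2, 2, 2, 1]
Stage 3 (DIFF): s[0]=2, 1-2=-1, 2-1=1, 2-2=0, 2-2=0, 1-2=-1 -> [2, -1, 1, 0, 0, -1]
Stage 4 (OFFSET -3): 2+-3=-1, -1+-3=-4, 1+-3=-2, 0+-3=-3, 0+-3=-3, -1+-3=-4 -> [-1, -4, -2, -3, -3, -4]
Output sum: -17

Answer: -17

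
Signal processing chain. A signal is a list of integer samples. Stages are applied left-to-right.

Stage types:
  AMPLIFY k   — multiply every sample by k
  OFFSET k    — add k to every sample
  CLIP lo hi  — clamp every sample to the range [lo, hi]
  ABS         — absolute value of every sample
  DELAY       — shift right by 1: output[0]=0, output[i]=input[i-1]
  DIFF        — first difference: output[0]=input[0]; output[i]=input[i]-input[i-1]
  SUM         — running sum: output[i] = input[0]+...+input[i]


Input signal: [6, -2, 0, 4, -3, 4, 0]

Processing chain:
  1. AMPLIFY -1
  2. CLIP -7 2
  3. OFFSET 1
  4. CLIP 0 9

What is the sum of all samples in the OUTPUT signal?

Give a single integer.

Input: [6, -2, 0, 4, -3, 4, 0]
Stage 1 (AMPLIFY -1): 6*-1=-6, -2*-1=2, 0*-1=0, 4*-1=-4, -3*-1=3, 4*-1=-4, 0*-1=0 -> [-6, 2, 0, -4, 3, -4, 0]
Stage 2 (CLIP -7 2): clip(-6,-7,2)=-6, clip(2,-7,2)=2, clip(0,-7,2)=0, clip(-4,-7,2)=-4, clip(3,-7,2)=2, clip(-4,-7,2)=-4, clip(0,-7,2)=0 -> [-6, 2, 0, -4, 2, -4, 0]
Stage 3 (OFFSET 1): -6+1=-5, 2+1=3, 0+1=1, -4+1=-3, 2+1=3, -4+1=-3, 0+1=1 -> [-5, 3, 1, -3, 3, -3, 1]
Stage 4 (CLIP 0 9): clip(-5,0,9)=0, clip(3,0,9)=3, clip(1,0,9)=1, clip(-3,0,9)=0, clip(3,0,9)=3, clip(-3,0,9)=0, clip(1,0,9)=1 -> [0, 3, 1, 0, 3, 0, 1]
Output sum: 8

Answer: 8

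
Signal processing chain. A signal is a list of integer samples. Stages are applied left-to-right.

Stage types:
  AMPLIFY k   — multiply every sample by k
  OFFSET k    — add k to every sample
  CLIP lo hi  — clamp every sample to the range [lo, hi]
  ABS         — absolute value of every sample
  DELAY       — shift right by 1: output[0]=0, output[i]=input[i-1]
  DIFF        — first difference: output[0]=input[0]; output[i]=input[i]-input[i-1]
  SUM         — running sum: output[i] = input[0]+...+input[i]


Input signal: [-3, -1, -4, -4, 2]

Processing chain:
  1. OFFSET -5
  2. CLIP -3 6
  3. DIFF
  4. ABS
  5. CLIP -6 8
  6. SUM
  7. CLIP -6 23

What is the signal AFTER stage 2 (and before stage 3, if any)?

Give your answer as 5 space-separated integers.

Answer: -3 -3 -3 -3 -3

Derivation:
Input: [-3, -1, -4, -4, 2]
Stage 1 (OFFSET -5): -3+-5=-8, -1+-5=-6, -4+-5=-9, -4+-5=-9, 2+-5=-3 -> [-8, -6, -9, -9, -3]
Stage 2 (CLIP -3 6): clip(-8,-3,6)=-3, clip(-6,-3,6)=-3, clip(-9,-3,6)=-3, clip(-9,-3,6)=-3, clip(-3,-3,6)=-3 -> [-3, -3, -3, -3, -3]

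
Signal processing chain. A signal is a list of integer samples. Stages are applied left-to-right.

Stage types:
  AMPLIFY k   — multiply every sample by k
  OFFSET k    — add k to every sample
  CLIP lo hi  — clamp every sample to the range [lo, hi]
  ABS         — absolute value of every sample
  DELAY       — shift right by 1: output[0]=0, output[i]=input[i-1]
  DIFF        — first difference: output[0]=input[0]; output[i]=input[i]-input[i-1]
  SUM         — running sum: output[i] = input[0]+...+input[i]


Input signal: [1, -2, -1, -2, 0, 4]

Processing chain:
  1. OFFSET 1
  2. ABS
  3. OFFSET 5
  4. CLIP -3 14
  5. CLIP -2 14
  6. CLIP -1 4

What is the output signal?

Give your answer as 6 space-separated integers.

Input: [1, -2, -1, -2, 0, 4]
Stage 1 (OFFSET 1): 1+1=2, -2+1=-1, -1+1=0, -2+1=-1, 0+1=1, 4+1=5 -> [2, -1, 0, -1, 1, 5]
Stage 2 (ABS): |2|=2, |-1|=1, |0|=0, |-1|=1, |1|=1, |5|=5 -> [2, 1, 0, 1, 1, 5]
Stage 3 (OFFSET 5): 2+5=7, 1+5=6, 0+5=5, 1+5=6, 1+5=6, 5+5=10 -> [7, 6, 5, 6, 6, 10]
Stage 4 (CLIP -3 14): clip(7,-3,14)=7, clip(6,-3,14)=6, clip(5,-3,14)=5, clip(6,-3,14)=6, clip(6,-3,14)=6, clip(10,-3,14)=10 -> [7, 6, 5, 6, 6, 10]
Stage 5 (CLIP -2 14): clip(7,-2,14)=7, clip(6,-2,14)=6, clip(5,-2,14)=5, clip(6,-2,14)=6, clip(6,-2,14)=6, clip(10,-2,14)=10 -> [7, 6, 5, 6, 6, 10]
Stage 6 (CLIP -1 4): clip(7,-1,4)=4, clip(6,-1,4)=4, clip(5,-1,4)=4, clip(6,-1,4)=4, clip(6,-1,4)=4, clip(10,-1,4)=4 -> [4, 4, 4, 4, 4, 4]

Answer: 4 4 4 4 4 4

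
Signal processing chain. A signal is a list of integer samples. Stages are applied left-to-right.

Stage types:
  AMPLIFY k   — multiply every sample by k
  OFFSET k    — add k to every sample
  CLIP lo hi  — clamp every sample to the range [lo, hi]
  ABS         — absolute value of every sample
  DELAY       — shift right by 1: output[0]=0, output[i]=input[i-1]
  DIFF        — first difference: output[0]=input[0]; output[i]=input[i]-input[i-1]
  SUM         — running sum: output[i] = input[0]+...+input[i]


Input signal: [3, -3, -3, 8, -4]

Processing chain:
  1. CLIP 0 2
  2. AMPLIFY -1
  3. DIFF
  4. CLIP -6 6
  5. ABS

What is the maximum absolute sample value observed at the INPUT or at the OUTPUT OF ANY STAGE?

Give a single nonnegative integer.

Input: [3, -3, -3, 8, -4] (max |s|=8)
Stage 1 (CLIP 0 2): clip(3,0,2)=2, clip(-3,0,2)=0, clip(-3,0,2)=0, clip(8,0,2)=2, clip(-4,0,2)=0 -> [2, 0, 0, 2, 0] (max |s|=2)
Stage 2 (AMPLIFY -1): 2*-1=-2, 0*-1=0, 0*-1=0, 2*-1=-2, 0*-1=0 -> [-2, 0, 0, -2, 0] (max |s|=2)
Stage 3 (DIFF): s[0]=-2, 0--2=2, 0-0=0, -2-0=-2, 0--2=2 -> [-2, 2, 0, -2, 2] (max |s|=2)
Stage 4 (CLIP -6 6): clip(-2,-6,6)=-2, clip(2,-6,6)=2, clip(0,-6,6)=0, clip(-2,-6,6)=-2, clip(2,-6,6)=2 -> [-2, 2, 0, -2, 2] (max |s|=2)
Stage 5 (ABS): |-2|=2, |2|=2, |0|=0, |-2|=2, |2|=2 -> [2, 2, 0, 2, 2] (max |s|=2)
Overall max amplitude: 8

Answer: 8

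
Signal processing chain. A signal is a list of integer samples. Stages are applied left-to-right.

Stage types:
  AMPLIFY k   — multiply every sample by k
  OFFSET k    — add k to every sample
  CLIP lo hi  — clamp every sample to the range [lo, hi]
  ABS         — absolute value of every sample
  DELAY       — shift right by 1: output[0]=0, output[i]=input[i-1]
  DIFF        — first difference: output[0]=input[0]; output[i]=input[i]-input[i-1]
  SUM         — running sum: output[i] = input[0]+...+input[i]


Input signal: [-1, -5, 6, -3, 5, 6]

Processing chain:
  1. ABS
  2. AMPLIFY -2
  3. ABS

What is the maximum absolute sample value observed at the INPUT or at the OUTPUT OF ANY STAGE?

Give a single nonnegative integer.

Input: [-1, -5, 6, -3, 5, 6] (max |s|=6)
Stage 1 (ABS): |-1|=1, |-5|=5, |6|=6, |-3|=3, |5|=5, |6|=6 -> [1, 5, 6, 3, 5, 6] (max |s|=6)
Stage 2 (AMPLIFY -2): 1*-2=-2, 5*-2=-10, 6*-2=-12, 3*-2=-6, 5*-2=-10, 6*-2=-12 -> [-2, -10, -12, -6, -10, -12] (max |s|=12)
Stage 3 (ABS): |-2|=2, |-10|=10, |-12|=12, |-6|=6, |-10|=10, |-12|=12 -> [2, 10, 12, 6, 10, 12] (max |s|=12)
Overall max amplitude: 12

Answer: 12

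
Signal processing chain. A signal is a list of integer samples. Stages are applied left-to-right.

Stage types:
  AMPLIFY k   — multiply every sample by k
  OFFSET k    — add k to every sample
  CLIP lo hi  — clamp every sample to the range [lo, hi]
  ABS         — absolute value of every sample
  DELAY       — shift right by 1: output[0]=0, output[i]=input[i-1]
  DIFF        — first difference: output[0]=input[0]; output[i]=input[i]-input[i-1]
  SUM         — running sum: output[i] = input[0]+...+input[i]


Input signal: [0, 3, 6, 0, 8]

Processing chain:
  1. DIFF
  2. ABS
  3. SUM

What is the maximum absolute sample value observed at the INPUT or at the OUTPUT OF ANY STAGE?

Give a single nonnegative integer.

Input: [0, 3, 6, 0, 8] (max |s|=8)
Stage 1 (DIFF): s[0]=0, 3-0=3, 6-3=3, 0-6=-6, 8-0=8 -> [0, 3, 3, -6, 8] (max |s|=8)
Stage 2 (ABS): |0|=0, |3|=3, |3|=3, |-6|=6, |8|=8 -> [0, 3, 3, 6, 8] (max |s|=8)
Stage 3 (SUM): sum[0..0]=0, sum[0..1]=3, sum[0..2]=6, sum[0..3]=12, sum[0..4]=20 -> [0, 3, 6, 12, 20] (max |s|=20)
Overall max amplitude: 20

Answer: 20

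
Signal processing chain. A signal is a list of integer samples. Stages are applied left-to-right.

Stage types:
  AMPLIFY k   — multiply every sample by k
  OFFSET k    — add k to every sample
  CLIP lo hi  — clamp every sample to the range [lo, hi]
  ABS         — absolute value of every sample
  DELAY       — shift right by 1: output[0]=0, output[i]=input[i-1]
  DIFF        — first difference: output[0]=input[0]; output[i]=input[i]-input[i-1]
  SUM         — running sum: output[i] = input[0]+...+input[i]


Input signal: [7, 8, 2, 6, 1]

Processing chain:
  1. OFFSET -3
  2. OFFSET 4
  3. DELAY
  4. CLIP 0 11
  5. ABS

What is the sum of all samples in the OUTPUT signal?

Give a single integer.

Input: [7, 8, 2, 6, 1]
Stage 1 (OFFSET -3): 7+-3=4, 8+-3=5, 2+-3=-1, 6+-3=3, 1+-3=-2 -> [4, 5, -1, 3, -2]
Stage 2 (OFFSET 4): 4+4=8, 5+4=9, -1+4=3, 3+4=7, -2+4=2 -> [8, 9, 3, 7, 2]
Stage 3 (DELAY): [0, 8, 9, 3, 7] = [0, 8, 9, 3, 7] -> [0, 8, 9, 3, 7]
Stage 4 (CLIP 0 11): clip(0,0,11)=0, clip(8,0,11)=8, clip(9,0,11)=9, clip(3,0,11)=3, clip(7,0,11)=7 -> [0, 8, 9, 3, 7]
Stage 5 (ABS): |0|=0, |8|=8, |9|=9, |3|=3, |7|=7 -> [0, 8, 9, 3, 7]
Output sum: 27

Answer: 27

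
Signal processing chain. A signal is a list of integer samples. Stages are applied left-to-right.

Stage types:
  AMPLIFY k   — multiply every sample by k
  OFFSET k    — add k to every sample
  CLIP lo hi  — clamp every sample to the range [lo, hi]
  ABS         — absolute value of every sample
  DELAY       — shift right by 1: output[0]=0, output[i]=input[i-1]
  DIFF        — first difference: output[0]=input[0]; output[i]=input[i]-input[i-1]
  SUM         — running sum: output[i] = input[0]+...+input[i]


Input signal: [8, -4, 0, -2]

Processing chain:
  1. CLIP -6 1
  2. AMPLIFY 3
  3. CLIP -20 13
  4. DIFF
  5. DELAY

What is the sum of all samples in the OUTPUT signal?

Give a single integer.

Answer: 0

Derivation:
Input: [8, -4, 0, -2]
Stage 1 (CLIP -6 1): clip(8,-6,1)=1, clip(-4,-6,1)=-4, clip(0,-6,1)=0, clip(-2,-6,1)=-2 -> [1, -4, 0, -2]
Stage 2 (AMPLIFY 3): 1*3=3, -4*3=-12, 0*3=0, -2*3=-6 -> [3, -12, 0, -6]
Stage 3 (CLIP -20 13): clip(3,-20,13)=3, clip(-12,-20,13)=-12, clip(0,-20,13)=0, clip(-6,-20,13)=-6 -> [3, -12, 0, -6]
Stage 4 (DIFF): s[0]=3, -12-3=-15, 0--12=12, -6-0=-6 -> [3, -15, 12, -6]
Stage 5 (DELAY): [0, 3, -15, 12] = [0, 3, -15, 12] -> [0, 3, -15, 12]
Output sum: 0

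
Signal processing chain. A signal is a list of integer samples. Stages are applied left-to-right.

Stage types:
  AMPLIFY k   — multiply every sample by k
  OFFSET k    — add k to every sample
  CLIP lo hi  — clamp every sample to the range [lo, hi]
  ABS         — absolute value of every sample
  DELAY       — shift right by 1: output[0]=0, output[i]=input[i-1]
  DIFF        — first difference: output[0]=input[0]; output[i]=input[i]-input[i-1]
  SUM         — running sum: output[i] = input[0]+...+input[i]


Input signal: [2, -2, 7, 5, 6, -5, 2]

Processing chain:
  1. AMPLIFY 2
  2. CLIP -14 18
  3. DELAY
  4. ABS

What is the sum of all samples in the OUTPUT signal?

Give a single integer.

Answer: 54

Derivation:
Input: [2, -2, 7, 5, 6, -5, 2]
Stage 1 (AMPLIFY 2): 2*2=4, -2*2=-4, 7*2=14, 5*2=10, 6*2=12, -5*2=-10, 2*2=4 -> [4, -4, 14, 10, 12, -10, 4]
Stage 2 (CLIP -14 18): clip(4,-14,18)=4, clip(-4,-14,18)=-4, clip(14,-14,18)=14, clip(10,-14,18)=10, clip(12,-14,18)=12, clip(-10,-14,18)=-10, clip(4,-14,18)=4 -> [4, -4, 14, 10, 12, -10, 4]
Stage 3 (DELAY): [0, 4, -4, 14, 10, 12, -10] = [0, 4, -4, 14, 10, 12, -10] -> [0, 4, -4, 14, 10, 12, -10]
Stage 4 (ABS): |0|=0, |4|=4, |-4|=4, |14|=14, |10|=10, |12|=12, |-10|=10 -> [0, 4, 4, 14, 10, 12, 10]
Output sum: 54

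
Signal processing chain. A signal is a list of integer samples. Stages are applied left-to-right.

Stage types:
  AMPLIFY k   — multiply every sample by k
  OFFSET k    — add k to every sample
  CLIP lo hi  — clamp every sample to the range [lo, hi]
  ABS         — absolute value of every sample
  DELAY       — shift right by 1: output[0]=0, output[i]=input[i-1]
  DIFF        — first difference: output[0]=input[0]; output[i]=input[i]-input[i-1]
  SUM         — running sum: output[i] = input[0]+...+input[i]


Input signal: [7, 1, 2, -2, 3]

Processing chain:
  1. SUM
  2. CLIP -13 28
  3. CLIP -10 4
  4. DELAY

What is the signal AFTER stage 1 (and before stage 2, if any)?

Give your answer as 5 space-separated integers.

Answer: 7 8 10 8 11

Derivation:
Input: [7, 1, 2, -2, 3]
Stage 1 (SUM): sum[0..0]=7, sum[0..1]=8, sum[0..2]=10, sum[0..3]=8, sum[0..4]=11 -> [7, 8, 10, 8, 11]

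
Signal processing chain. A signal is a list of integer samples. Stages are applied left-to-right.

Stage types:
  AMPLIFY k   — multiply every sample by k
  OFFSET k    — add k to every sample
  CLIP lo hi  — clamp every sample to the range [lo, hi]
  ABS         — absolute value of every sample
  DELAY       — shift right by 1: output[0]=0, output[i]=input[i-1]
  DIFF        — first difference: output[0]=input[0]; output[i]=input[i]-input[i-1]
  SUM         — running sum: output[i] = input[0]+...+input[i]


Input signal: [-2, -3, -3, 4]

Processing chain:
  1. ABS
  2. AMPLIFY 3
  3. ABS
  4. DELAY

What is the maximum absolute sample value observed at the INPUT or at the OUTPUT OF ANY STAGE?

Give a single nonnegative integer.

Answer: 12

Derivation:
Input: [-2, -3, -3, 4] (max |s|=4)
Stage 1 (ABS): |-2|=2, |-3|=3, |-3|=3, |4|=4 -> [2, 3, 3, 4] (max |s|=4)
Stage 2 (AMPLIFY 3): 2*3=6, 3*3=9, 3*3=9, 4*3=12 -> [6, 9, 9, 12] (max |s|=12)
Stage 3 (ABS): |6|=6, |9|=9, |9|=9, |12|=12 -> [6, 9, 9, 12] (max |s|=12)
Stage 4 (DELAY): [0, 6, 9, 9] = [0, 6, 9, 9] -> [0, 6, 9, 9] (max |s|=9)
Overall max amplitude: 12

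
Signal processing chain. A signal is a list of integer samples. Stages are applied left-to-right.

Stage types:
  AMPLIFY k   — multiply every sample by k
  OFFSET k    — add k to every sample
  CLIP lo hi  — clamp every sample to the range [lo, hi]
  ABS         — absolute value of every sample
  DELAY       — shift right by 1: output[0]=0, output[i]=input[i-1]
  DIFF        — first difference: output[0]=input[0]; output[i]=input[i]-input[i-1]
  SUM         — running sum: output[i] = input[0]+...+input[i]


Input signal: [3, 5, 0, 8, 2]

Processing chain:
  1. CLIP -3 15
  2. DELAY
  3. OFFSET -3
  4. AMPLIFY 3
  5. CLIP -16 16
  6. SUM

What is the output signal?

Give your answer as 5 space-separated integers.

Input: [3, 5, 0, 8, 2]
Stage 1 (CLIP -3 15): clip(3,-3,15)=3, clip(5,-3,15)=5, clip(0,-3,15)=0, clip(8,-3,15)=8, clip(2,-3,15)=2 -> [3, 5, 0, 8, 2]
Stage 2 (DELAY): [0, 3, 5, 0, 8] = [0, 3, 5, 0, 8] -> [0, 3, 5, 0, 8]
Stage 3 (OFFSET -3): 0+-3=-3, 3+-3=0, 5+-3=2, 0+-3=-3, 8+-3=5 -> [-3, 0, 2, -3, 5]
Stage 4 (AMPLIFY 3): -3*3=-9, 0*3=0, 2*3=6, -3*3=-9, 5*3=15 -> [-9, 0, 6, -9, 15]
Stage 5 (CLIP -16 16): clip(-9,-16,16)=-9, clip(0,-16,16)=0, clip(6,-16,16)=6, clip(-9,-16,16)=-9, clip(15,-16,16)=15 -> [-9, 0, 6, -9, 15]
Stage 6 (SUM): sum[0..0]=-9, sum[0..1]=-9, sum[0..2]=-3, sum[0..3]=-12, sum[0..4]=3 -> [-9, -9, -3, -12, 3]

Answer: -9 -9 -3 -12 3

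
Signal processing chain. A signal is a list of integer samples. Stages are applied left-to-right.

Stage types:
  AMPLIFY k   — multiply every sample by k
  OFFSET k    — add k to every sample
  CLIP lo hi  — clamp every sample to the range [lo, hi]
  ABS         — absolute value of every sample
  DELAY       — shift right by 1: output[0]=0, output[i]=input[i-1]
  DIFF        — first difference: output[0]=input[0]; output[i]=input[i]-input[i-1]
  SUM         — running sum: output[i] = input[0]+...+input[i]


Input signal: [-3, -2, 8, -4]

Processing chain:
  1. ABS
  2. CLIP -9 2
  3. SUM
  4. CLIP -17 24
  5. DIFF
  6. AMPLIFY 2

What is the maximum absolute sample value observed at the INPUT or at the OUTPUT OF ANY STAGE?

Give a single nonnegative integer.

Answer: 8

Derivation:
Input: [-3, -2, 8, -4] (max |s|=8)
Stage 1 (ABS): |-3|=3, |-2|=2, |8|=8, |-4|=4 -> [3, 2, 8, 4] (max |s|=8)
Stage 2 (CLIP -9 2): clip(3,-9,2)=2, clip(2,-9,2)=2, clip(8,-9,2)=2, clip(4,-9,2)=2 -> [2, 2, 2, 2] (max |s|=2)
Stage 3 (SUM): sum[0..0]=2, sum[0..1]=4, sum[0..2]=6, sum[0..3]=8 -> [2, 4, 6, 8] (max |s|=8)
Stage 4 (CLIP -17 24): clip(2,-17,24)=2, clip(4,-17,24)=4, clip(6,-17,24)=6, clip(8,-17,24)=8 -> [2, 4, 6, 8] (max |s|=8)
Stage 5 (DIFF): s[0]=2, 4-2=2, 6-4=2, 8-6=2 -> [2, 2, 2, 2] (max |s|=2)
Stage 6 (AMPLIFY 2): 2*2=4, 2*2=4, 2*2=4, 2*2=4 -> [4, 4, 4, 4] (max |s|=4)
Overall max amplitude: 8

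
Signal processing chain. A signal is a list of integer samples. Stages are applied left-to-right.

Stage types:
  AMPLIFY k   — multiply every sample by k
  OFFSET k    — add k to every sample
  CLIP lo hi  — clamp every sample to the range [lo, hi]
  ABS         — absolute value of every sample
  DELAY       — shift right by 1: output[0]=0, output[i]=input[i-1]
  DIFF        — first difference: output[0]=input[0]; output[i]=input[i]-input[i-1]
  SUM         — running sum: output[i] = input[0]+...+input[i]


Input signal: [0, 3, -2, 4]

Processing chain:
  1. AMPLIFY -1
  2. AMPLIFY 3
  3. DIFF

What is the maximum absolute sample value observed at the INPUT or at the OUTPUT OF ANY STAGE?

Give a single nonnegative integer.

Input: [0, 3, -2, 4] (max |s|=4)
Stage 1 (AMPLIFY -1): 0*-1=0, 3*-1=-3, -2*-1=2, 4*-1=-4 -> [0, -3, 2, -4] (max |s|=4)
Stage 2 (AMPLIFY 3): 0*3=0, -3*3=-9, 2*3=6, -4*3=-12 -> [0, -9, 6, -12] (max |s|=12)
Stage 3 (DIFF): s[0]=0, -9-0=-9, 6--9=15, -12-6=-18 -> [0, -9, 15, -18] (max |s|=18)
Overall max amplitude: 18

Answer: 18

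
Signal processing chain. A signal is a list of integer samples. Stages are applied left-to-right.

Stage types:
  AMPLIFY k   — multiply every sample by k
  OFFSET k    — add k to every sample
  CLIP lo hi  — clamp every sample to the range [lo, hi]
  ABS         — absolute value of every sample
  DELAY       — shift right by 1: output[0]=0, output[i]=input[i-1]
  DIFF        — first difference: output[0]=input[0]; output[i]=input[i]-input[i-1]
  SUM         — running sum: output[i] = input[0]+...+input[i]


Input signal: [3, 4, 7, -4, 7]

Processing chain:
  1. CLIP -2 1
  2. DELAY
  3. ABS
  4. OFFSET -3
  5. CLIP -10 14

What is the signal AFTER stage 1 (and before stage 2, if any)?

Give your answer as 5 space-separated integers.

Input: [3, 4, 7, -4, 7]
Stage 1 (CLIP -2 1): clip(3,-2,1)=1, clip(4,-2,1)=1, clip(7,-2,1)=1, clip(-4,-2,1)=-2, clip(7,-2,1)=1 -> [1, 1, 1, -2, 1]

Answer: 1 1 1 -2 1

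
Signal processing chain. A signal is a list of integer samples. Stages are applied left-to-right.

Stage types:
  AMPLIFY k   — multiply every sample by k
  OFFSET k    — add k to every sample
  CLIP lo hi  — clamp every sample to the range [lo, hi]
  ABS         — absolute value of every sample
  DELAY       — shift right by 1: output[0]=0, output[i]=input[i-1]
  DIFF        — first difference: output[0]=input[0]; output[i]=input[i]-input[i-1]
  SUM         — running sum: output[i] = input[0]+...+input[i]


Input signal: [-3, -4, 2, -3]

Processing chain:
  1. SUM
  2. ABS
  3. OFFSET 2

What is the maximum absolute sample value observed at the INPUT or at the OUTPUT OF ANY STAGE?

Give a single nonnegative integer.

Input: [-3, -4, 2, -3] (max |s|=4)
Stage 1 (SUM): sum[0..0]=-3, sum[0..1]=-7, sum[0..2]=-5, sum[0..3]=-8 -> [-3, -7, -5, -8] (max |s|=8)
Stage 2 (ABS): |-3|=3, |-7|=7, |-5|=5, |-8|=8 -> [3, 7, 5, 8] (max |s|=8)
Stage 3 (OFFSET 2): 3+2=5, 7+2=9, 5+2=7, 8+2=10 -> [5, 9, 7, 10] (max |s|=10)
Overall max amplitude: 10

Answer: 10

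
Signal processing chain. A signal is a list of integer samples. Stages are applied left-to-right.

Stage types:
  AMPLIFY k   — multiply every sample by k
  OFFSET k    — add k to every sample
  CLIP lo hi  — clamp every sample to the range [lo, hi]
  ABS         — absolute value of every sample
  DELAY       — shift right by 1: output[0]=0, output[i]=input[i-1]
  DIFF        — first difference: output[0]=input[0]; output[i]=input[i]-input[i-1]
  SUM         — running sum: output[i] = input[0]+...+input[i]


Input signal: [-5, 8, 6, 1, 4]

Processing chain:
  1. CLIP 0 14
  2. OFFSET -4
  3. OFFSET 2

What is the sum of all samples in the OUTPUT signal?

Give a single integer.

Input: [-5, 8, 6, 1, 4]
Stage 1 (CLIP 0 14): clip(-5,0,14)=0, clip(8,0,14)=8, clip(6,0,14)=6, clip(1,0,14)=1, clip(4,0,14)=4 -> [0, 8, 6, 1, 4]
Stage 2 (OFFSET -4): 0+-4=-4, 8+-4=4, 6+-4=2, 1+-4=-3, 4+-4=0 -> [-4, 4, 2, -3, 0]
Stage 3 (OFFSET 2): -4+2=-2, 4+2=6, 2+2=4, -3+2=-1, 0+2=2 -> [-2, 6, 4, -1, 2]
Output sum: 9

Answer: 9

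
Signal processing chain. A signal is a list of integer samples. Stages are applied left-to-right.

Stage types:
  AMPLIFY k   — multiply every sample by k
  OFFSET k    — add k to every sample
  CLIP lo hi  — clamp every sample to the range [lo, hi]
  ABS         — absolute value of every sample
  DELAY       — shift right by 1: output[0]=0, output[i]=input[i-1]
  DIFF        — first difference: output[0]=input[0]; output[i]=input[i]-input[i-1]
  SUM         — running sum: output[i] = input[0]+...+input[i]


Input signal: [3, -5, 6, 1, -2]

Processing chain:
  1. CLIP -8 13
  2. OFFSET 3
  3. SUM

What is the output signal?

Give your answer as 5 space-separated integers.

Input: [3, -5, 6, 1, -2]
Stage 1 (CLIP -8 13): clip(3,-8,13)=3, clip(-5,-8,13)=-5, clip(6,-8,13)=6, clip(1,-8,13)=1, clip(-2,-8,13)=-2 -> [3, -5, 6, 1, -2]
Stage 2 (OFFSET 3): 3+3=6, -5+3=-2, 6+3=9, 1+3=4, -2+3=1 -> [6, -2, 9, 4, 1]
Stage 3 (SUM): sum[0..0]=6, sum[0..1]=4, sum[0..2]=13, sum[0..3]=17, sum[0..4]=18 -> [6, 4, 13, 17, 18]

Answer: 6 4 13 17 18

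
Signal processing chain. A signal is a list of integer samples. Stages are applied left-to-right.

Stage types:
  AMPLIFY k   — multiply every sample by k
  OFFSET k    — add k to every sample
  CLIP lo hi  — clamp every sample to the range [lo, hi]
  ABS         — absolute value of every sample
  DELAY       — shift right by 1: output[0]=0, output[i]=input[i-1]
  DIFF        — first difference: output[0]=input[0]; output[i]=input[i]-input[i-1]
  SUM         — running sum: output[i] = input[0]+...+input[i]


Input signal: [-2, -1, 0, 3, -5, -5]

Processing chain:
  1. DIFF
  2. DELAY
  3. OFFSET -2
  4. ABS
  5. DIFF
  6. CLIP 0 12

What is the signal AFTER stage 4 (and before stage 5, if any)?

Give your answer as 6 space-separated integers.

Input: [-2, -1, 0, 3, -5, -5]
Stage 1 (DIFF): s[0]=-2, -1--2=1, 0--1=1, 3-0=3, -5-3=-8, -5--5=0 -> [-2, 1, 1, 3, -8, 0]
Stage 2 (DELAY): [0, -2, 1, 1, 3, -8] = [0, -2, 1, 1, 3, -8] -> [0, -2, 1, 1, 3, -8]
Stage 3 (OFFSET -2): 0+-2=-2, -2+-2=-4, 1+-2=-1, 1+-2=-1, 3+-2=1, -8+-2=-10 -> [-2, -4, -1, -1, 1, -10]
Stage 4 (ABS): |-2|=2, |-4|=4, |-1|=1, |-1|=1, |1|=1, |-10|=10 -> [2, 4, 1, 1, 1, 10]

Answer: 2 4 1 1 1 10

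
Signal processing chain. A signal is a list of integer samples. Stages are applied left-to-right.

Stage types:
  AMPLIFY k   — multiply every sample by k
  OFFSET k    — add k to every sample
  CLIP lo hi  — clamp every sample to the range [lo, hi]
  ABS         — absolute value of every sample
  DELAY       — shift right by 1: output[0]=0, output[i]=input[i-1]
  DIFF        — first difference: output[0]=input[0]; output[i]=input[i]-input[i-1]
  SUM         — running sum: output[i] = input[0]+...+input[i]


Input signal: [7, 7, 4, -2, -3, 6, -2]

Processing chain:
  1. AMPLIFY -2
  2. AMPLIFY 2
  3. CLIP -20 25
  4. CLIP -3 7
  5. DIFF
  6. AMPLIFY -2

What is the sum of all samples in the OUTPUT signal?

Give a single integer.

Input: [7, 7, 4, -2, -3, 6, -2]
Stage 1 (AMPLIFY -2): 7*-2=-14, 7*-2=-14, 4*-2=-8, -2*-2=4, -3*-2=6, 6*-2=-12, -2*-2=4 -> [-14, -14, -8, 4, 6, -12, 4]
Stage 2 (AMPLIFY 2): -14*2=-28, -14*2=-28, -8*2=-16, 4*2=8, 6*2=12, -12*2=-24, 4*2=8 -> [-28, -28, -16, 8, 12, -24, 8]
Stage 3 (CLIP -20 25): clip(-28,-20,25)=-20, clip(-28,-20,25)=-20, clip(-16,-20,25)=-16, clip(8,-20,25)=8, clip(12,-20,25)=12, clip(-24,-20,25)=-20, clip(8,-20,25)=8 -> [-20, -20, -16, 8, 12, -20, 8]
Stage 4 (CLIP -3 7): clip(-20,-3,7)=-3, clip(-20,-3,7)=-3, clip(-16,-3,7)=-3, clip(8,-3,7)=7, clip(12,-3,7)=7, clip(-20,-3,7)=-3, clip(8,-3,7)=7 -> [-3, -3, -3, 7, 7, -3, 7]
Stage 5 (DIFF): s[0]=-3, -3--3=0, -3--3=0, 7--3=10, 7-7=0, -3-7=-10, 7--3=10 -> [-3, 0, 0, 10, 0, -10, 10]
Stage 6 (AMPLIFY -2): -3*-2=6, 0*-2=0, 0*-2=0, 10*-2=-20, 0*-2=0, -10*-2=20, 10*-2=-20 -> [6, 0, 0, -20, 0, 20, -20]
Output sum: -14

Answer: -14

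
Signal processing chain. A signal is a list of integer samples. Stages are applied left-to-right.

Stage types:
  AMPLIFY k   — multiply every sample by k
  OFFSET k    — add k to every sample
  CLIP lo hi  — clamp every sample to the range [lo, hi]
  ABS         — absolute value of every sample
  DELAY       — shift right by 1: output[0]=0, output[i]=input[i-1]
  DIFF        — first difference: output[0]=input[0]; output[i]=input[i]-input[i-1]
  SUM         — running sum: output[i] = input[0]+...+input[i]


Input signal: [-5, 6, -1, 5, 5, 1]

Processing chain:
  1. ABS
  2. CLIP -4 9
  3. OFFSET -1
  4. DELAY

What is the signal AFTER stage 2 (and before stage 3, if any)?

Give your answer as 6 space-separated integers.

Input: [-5, 6, -1, 5, 5, 1]
Stage 1 (ABS): |-5|=5, |6|=6, |-1|=1, |5|=5, |5|=5, |1|=1 -> [5, 6, 1, 5, 5, 1]
Stage 2 (CLIP -4 9): clip(5,-4,9)=5, clip(6,-4,9)=6, clip(1,-4,9)=1, clip(5,-4,9)=5, clip(5,-4,9)=5, clip(1,-4,9)=1 -> [5, 6, 1, 5, 5, 1]

Answer: 5 6 1 5 5 1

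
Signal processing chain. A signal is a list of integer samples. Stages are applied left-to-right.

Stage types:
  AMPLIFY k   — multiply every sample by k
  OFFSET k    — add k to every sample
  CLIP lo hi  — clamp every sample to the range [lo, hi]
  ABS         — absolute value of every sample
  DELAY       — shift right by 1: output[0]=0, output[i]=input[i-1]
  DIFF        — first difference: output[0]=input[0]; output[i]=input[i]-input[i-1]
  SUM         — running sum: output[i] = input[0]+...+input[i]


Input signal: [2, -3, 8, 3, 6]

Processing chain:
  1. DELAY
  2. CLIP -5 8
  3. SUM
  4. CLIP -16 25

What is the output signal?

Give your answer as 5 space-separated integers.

Input: [2, -3, 8, 3, 6]
Stage 1 (DELAY): [0, 2, -3, 8, 3] = [0, 2, -3, 8, 3] -> [0, 2, -3, 8, 3]
Stage 2 (CLIP -5 8): clip(0,-5,8)=0, clip(2,-5,8)=2, clip(-3,-5,8)=-3, clip(8,-5,8)=8, clip(3,-5,8)=3 -> [0, 2, -3, 8, 3]
Stage 3 (SUM): sum[0..0]=0, sum[0..1]=2, sum[0..2]=-1, sum[0..3]=7, sum[0..4]=10 -> [0, 2, -1, 7, 10]
Stage 4 (CLIP -16 25): clip(0,-16,25)=0, clip(2,-16,25)=2, clip(-1,-16,25)=-1, clip(7,-16,25)=7, clip(10,-16,25)=10 -> [0, 2, -1, 7, 10]

Answer: 0 2 -1 7 10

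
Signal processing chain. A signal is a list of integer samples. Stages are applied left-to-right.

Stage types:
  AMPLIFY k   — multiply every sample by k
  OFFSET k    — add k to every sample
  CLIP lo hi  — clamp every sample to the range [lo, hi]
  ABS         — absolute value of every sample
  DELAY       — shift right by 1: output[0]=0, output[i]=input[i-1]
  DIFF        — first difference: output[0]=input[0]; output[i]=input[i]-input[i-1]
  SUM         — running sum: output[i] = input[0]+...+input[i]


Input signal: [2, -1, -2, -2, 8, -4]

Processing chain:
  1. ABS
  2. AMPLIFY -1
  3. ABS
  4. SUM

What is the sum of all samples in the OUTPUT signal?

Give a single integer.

Answer: 51

Derivation:
Input: [2, -1, -2, -2, 8, -4]
Stage 1 (ABS): |2|=2, |-1|=1, |-2|=2, |-2|=2, |8|=8, |-4|=4 -> [2, 1, 2, 2, 8, 4]
Stage 2 (AMPLIFY -1): 2*-1=-2, 1*-1=-1, 2*-1=-2, 2*-1=-2, 8*-1=-8, 4*-1=-4 -> [-2, -1, -2, -2, -8, -4]
Stage 3 (ABS): |-2|=2, |-1|=1, |-2|=2, |-2|=2, |-8|=8, |-4|=4 -> [2, 1, 2, 2, 8, 4]
Stage 4 (SUM): sum[0..0]=2, sum[0..1]=3, sum[0..2]=5, sum[0..3]=7, sum[0..4]=15, sum[0..5]=19 -> [2, 3, 5, 7, 15, 19]
Output sum: 51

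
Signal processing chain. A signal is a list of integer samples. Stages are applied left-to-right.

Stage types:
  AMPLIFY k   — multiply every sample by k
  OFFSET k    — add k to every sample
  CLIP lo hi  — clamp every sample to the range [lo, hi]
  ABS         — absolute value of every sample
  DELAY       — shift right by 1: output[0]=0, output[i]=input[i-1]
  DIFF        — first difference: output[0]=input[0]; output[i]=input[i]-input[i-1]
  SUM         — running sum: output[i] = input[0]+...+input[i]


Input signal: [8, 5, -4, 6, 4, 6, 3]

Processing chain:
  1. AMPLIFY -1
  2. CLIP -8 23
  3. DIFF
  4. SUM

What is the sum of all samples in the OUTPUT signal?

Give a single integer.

Answer: -28

Derivation:
Input: [8, 5, -4, 6, 4, 6, 3]
Stage 1 (AMPLIFY -1): 8*-1=-8, 5*-1=-5, -4*-1=4, 6*-1=-6, 4*-1=-4, 6*-1=-6, 3*-1=-3 -> [-8, -5, 4, -6, -4, -6, -3]
Stage 2 (CLIP -8 23): clip(-8,-8,23)=-8, clip(-5,-8,23)=-5, clip(4,-8,23)=4, clip(-6,-8,23)=-6, clip(-4,-8,23)=-4, clip(-6,-8,23)=-6, clip(-3,-8,23)=-3 -> [-8, -5, 4, -6, -4, -6, -3]
Stage 3 (DIFF): s[0]=-8, -5--8=3, 4--5=9, -6-4=-10, -4--6=2, -6--4=-2, -3--6=3 -> [-8, 3, 9, -10, 2, -2, 3]
Stage 4 (SUM): sum[0..0]=-8, sum[0..1]=-5, sum[0..2]=4, sum[0..3]=-6, sum[0..4]=-4, sum[0..5]=-6, sum[0..6]=-3 -> [-8, -5, 4, -6, -4, -6, -3]
Output sum: -28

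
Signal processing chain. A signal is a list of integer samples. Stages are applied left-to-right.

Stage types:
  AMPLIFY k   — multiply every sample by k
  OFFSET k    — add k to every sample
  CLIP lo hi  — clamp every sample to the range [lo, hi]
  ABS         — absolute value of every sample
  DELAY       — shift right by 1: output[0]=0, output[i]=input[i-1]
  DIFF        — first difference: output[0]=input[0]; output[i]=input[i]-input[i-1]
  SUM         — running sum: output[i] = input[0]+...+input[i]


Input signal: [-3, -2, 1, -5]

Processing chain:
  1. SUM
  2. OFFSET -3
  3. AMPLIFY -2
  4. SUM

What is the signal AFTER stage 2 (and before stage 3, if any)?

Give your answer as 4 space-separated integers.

Answer: -6 -8 -7 -12

Derivation:
Input: [-3, -2, 1, -5]
Stage 1 (SUM): sum[0..0]=-3, sum[0..1]=-5, sum[0..2]=-4, sum[0..3]=-9 -> [-3, -5, -4, -9]
Stage 2 (OFFSET -3): -3+-3=-6, -5+-3=-8, -4+-3=-7, -9+-3=-12 -> [-6, -8, -7, -12]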